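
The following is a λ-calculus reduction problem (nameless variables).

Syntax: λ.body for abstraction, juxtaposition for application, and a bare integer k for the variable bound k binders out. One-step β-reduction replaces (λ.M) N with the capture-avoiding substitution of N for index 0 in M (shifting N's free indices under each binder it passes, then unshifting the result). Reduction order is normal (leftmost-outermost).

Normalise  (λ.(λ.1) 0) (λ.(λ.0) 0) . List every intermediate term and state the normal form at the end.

Answer: normal form = λ.0  (in 3 steps)

Reduction:
  start: (λ.(λ.1) 0) (λ.(λ.0) 0)
  [1] (λ.λ.(λ.0) 0) (λ.(λ.0) 0)
  [2] λ.(λ.0) 0
  [3] λ.0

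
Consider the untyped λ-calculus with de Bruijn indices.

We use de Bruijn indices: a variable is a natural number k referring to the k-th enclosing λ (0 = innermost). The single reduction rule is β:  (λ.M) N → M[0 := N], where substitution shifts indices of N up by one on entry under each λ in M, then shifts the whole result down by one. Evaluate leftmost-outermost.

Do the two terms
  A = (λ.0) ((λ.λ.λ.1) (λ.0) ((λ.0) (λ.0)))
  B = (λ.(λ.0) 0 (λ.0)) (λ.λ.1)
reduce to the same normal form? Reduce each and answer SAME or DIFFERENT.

Term A:
  start: (λ.0) ((λ.λ.λ.1) (λ.0) ((λ.0) (λ.0)))
  [1] (λ.λ.λ.1) (λ.0) ((λ.0) (λ.0))
  [2] (λ.λ.1) ((λ.0) (λ.0))
  [3] λ.(λ.0) (λ.0)
  [4] λ.λ.0

Term B:
  start: (λ.(λ.0) 0 (λ.0)) (λ.λ.1)
  [1] (λ.0) (λ.λ.1) (λ.0)
  [2] (λ.λ.1) (λ.0)
  [3] λ.λ.0

Answer: SAME — A ⇓ λ.λ.0, B ⇓ λ.λ.0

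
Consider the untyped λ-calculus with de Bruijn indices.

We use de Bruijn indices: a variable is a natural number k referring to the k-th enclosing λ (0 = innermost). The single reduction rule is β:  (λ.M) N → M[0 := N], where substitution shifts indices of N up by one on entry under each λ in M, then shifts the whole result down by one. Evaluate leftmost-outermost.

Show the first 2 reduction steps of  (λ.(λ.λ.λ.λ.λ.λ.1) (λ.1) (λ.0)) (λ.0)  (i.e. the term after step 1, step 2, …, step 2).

Answer: after 2 steps: (λ.λ.λ.λ.λ.1) (λ.0)

Working:
  start: (λ.(λ.λ.λ.λ.λ.λ.1) (λ.1) (λ.0)) (λ.0)
  step 1: (λ.λ.λ.λ.λ.λ.1) (λ.λ.0) (λ.0)
  step 2: (λ.λ.λ.λ.λ.1) (λ.0)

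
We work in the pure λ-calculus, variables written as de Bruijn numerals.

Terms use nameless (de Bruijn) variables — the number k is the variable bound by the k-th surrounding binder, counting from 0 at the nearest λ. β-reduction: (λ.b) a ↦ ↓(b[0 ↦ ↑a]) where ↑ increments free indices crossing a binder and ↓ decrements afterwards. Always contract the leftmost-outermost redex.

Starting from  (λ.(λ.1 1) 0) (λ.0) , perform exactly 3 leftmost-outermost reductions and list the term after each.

  start: (λ.(λ.1 1) 0) (λ.0)
  →1  (λ.(λ.0) (λ.0)) (λ.0)
  →2  (λ.0) (λ.0)
  →3  λ.0

Answer: after 3 steps: λ.0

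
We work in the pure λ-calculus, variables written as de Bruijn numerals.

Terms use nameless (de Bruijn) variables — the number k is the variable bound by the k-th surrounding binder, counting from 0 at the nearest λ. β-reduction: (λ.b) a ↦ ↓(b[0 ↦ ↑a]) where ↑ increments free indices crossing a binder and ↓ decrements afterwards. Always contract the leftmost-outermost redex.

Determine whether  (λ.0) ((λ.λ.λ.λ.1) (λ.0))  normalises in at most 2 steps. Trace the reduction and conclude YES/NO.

  start: (λ.0) ((λ.λ.λ.λ.1) (λ.0))
  →1  (λ.λ.λ.λ.1) (λ.0)
  →2  λ.λ.λ.1

Answer: YES — reaches normal form λ.λ.λ.1 in 2 ≤ 2 steps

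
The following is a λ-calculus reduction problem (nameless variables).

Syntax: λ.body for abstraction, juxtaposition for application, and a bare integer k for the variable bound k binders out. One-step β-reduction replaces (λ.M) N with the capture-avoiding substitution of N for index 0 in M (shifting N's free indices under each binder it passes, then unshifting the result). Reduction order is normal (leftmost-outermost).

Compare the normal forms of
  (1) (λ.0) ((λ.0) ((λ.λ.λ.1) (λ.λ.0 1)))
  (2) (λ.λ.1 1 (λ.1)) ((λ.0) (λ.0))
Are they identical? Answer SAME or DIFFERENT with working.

Answer: SAME — A ⇓ λ.λ.1, B ⇓ λ.λ.1

Derivation:
Term A:
  start: (λ.0) ((λ.0) ((λ.λ.λ.1) (λ.λ.0 1)))
  →1  (λ.0) ((λ.λ.λ.1) (λ.λ.0 1))
  →2  (λ.λ.λ.1) (λ.λ.0 1)
  →3  λ.λ.1

Term B:
  start: (λ.λ.1 1 (λ.1)) ((λ.0) (λ.0))
  →1  λ.(λ.0) (λ.0) ((λ.0) (λ.0)) (λ.1)
  →2  λ.(λ.0) ((λ.0) (λ.0)) (λ.1)
  →3  λ.(λ.0) (λ.0) (λ.1)
  →4  λ.(λ.0) (λ.1)
  →5  λ.λ.1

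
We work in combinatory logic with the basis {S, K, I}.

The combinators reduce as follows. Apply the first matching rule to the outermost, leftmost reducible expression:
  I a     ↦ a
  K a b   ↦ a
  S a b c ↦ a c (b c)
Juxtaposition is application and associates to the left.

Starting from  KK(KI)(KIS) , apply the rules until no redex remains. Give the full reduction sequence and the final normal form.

Answer: normal form = KI  (in 2 steps)

Reduction:
  start: KK(KI)(KIS)
  step 1: K(KIS)
  step 2: KI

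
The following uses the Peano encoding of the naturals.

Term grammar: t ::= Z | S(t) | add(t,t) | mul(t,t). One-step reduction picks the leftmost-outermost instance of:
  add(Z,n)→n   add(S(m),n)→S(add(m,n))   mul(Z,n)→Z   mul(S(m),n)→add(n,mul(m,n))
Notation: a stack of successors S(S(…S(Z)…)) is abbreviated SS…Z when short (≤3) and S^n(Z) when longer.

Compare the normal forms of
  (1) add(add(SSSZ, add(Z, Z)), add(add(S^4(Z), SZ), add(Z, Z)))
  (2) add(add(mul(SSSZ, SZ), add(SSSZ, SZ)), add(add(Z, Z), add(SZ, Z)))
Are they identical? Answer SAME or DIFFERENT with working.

Answer: SAME — A ⇓ S^8(Z), B ⇓ S^8(Z)

Reduction:
Term A:
  start: add(add(SSSZ, add(Z, Z)), add(add(S^4(Z), SZ), add(Z, Z)))
  →1  add(S(add(SSZ, add(Z, Z))), add(add(S^4(Z), SZ), add(Z, Z)))
  →2  S(add(add(SSZ, add(Z, Z)), add(add(S^4(Z), SZ), add(Z, Z))))
  →3  S(add(S(add(SZ, add(Z, Z))), add(add(S^4(Z), SZ), add(Z, Z))))
  →4  S(S(add(add(SZ, add(Z, Z)), add(add(S^4(Z), SZ), add(Z, Z)))))
  →5  S(S(add(S(add(Z, add(Z, Z))), add(add(S^4(Z), SZ), add(Z, Z)))))
  →6  S(S(S(add(add(Z, add(Z, Z)), add(add(S^4(Z), SZ), add(Z, Z))))))
  →7  S(S(S(add(add(Z, Z), add(add(S^4(Z), SZ), add(Z, Z))))))
  →8  S(S(S(add(Z, add(add(S^4(Z), SZ), add(Z, Z))))))
  →9  S(S(S(add(add(S^4(Z), SZ), add(Z, Z)))))
  →10  S(S(S(add(S(add(SSSZ, SZ)), add(Z, Z)))))
  →11  S(S(S(S(add(add(SSSZ, SZ), add(Z, Z))))))
  →12  S(S(S(S(add(S(add(SSZ, SZ)), add(Z, Z))))))
  →13  S(S(S(S(S(add(add(SSZ, SZ), add(Z, Z)))))))
  →14  S(S(S(S(S(add(S(add(SZ, SZ)), add(Z, Z)))))))
  →15  S(S(S(S(S(S(add(add(SZ, SZ), add(Z, Z))))))))
  →16  S(S(S(S(S(S(add(S(add(Z, SZ)), add(Z, Z))))))))
  →17  S(S(S(S(S(S(S(add(add(Z, SZ), add(Z, Z)))))))))
  →18  S(S(S(S(S(S(S(add(SZ, add(Z, Z)))))))))
  →19  S(S(S(S(S(S(S(S(add(Z, add(Z, Z))))))))))
  →20  S(S(S(S(S(S(S(S(add(Z, Z)))))))))
  →21  S^8(Z)

Term B:
  start: add(add(mul(SSSZ, SZ), add(SSSZ, SZ)), add(add(Z, Z), add(SZ, Z)))
  →1  add(add(add(SZ, mul(SSZ, SZ)), add(SSSZ, SZ)), add(add(Z, Z), add(SZ, Z)))
  →2  add(add(S(add(Z, mul(SSZ, SZ))), add(SSSZ, SZ)), add(add(Z, Z), add(SZ, Z)))
  →3  add(S(add(add(Z, mul(SSZ, SZ)), add(SSSZ, SZ))), add(add(Z, Z), add(SZ, Z)))
  →4  S(add(add(add(Z, mul(SSZ, SZ)), add(SSSZ, SZ)), add(add(Z, Z), add(SZ, Z))))
  →5  S(add(add(mul(SSZ, SZ), add(SSSZ, SZ)), add(add(Z, Z), add(SZ, Z))))
  →6  S(add(add(add(SZ, mul(SZ, SZ)), add(SSSZ, SZ)), add(add(Z, Z), add(SZ, Z))))
  →7  S(add(add(S(add(Z, mul(SZ, SZ))), add(SSSZ, SZ)), add(add(Z, Z), add(SZ, Z))))
  →8  S(add(S(add(add(Z, mul(SZ, SZ)), add(SSSZ, SZ))), add(add(Z, Z), add(SZ, Z))))
  →9  S(S(add(add(add(Z, mul(SZ, SZ)), add(SSSZ, SZ)), add(add(Z, Z), add(SZ, Z)))))
  →10  S(S(add(add(mul(SZ, SZ), add(SSSZ, SZ)), add(add(Z, Z), add(SZ, Z)))))
  →11  S(S(add(add(add(SZ, mul(Z, SZ)), add(SSSZ, SZ)), add(add(Z, Z), add(SZ, Z)))))
  →12  S(S(add(add(S(add(Z, mul(Z, SZ))), add(SSSZ, SZ)), add(add(Z, Z), add(SZ, Z)))))
  →13  S(S(add(S(add(add(Z, mul(Z, SZ)), add(SSSZ, SZ))), add(add(Z, Z), add(SZ, Z)))))
  →14  S(S(S(add(add(add(Z, mul(Z, SZ)), add(SSSZ, SZ)), add(add(Z, Z), add(SZ, Z))))))
  →15  S(S(S(add(add(mul(Z, SZ), add(SSSZ, SZ)), add(add(Z, Z), add(SZ, Z))))))
  →16  S(S(S(add(add(Z, add(SSSZ, SZ)), add(add(Z, Z), add(SZ, Z))))))
  →17  S(S(S(add(add(SSSZ, SZ), add(add(Z, Z), add(SZ, Z))))))
  →18  S(S(S(add(S(add(SSZ, SZ)), add(add(Z, Z), add(SZ, Z))))))
  →19  S(S(S(S(add(add(SSZ, SZ), add(add(Z, Z), add(SZ, Z)))))))
  →20  S(S(S(S(add(S(add(SZ, SZ)), add(add(Z, Z), add(SZ, Z)))))))
  →21  S(S(S(S(S(add(add(SZ, SZ), add(add(Z, Z), add(SZ, Z))))))))
  →22  S(S(S(S(S(add(S(add(Z, SZ)), add(add(Z, Z), add(SZ, Z))))))))
  →23  S(S(S(S(S(S(add(add(Z, SZ), add(add(Z, Z), add(SZ, Z)))))))))
  →24  S(S(S(S(S(S(add(SZ, add(add(Z, Z), add(SZ, Z)))))))))
  →25  S(S(S(S(S(S(S(add(Z, add(add(Z, Z), add(SZ, Z))))))))))
  →26  S(S(S(S(S(S(S(add(add(Z, Z), add(SZ, Z)))))))))
  →27  S(S(S(S(S(S(S(add(Z, add(SZ, Z)))))))))
  →28  S(S(S(S(S(S(S(add(SZ, Z))))))))
  →29  S(S(S(S(S(S(S(S(add(Z, Z)))))))))
  →30  S^8(Z)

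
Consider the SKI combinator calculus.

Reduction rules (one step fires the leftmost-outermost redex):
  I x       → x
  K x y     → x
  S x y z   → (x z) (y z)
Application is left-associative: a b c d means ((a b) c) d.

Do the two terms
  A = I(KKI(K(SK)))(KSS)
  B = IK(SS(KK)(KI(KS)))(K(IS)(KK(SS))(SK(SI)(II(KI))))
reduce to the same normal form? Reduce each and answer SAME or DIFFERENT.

Term A:
  start: I(KKI(K(SK)))(KSS)
  →1  KKI(K(SK))(KSS)
  →2  K(K(SK))(KSS)
  →3  K(SK)

Term B:
  start: IK(SS(KK)(KI(KS)))(K(IS)(KK(SS))(SK(SI)(II(KI))))
  →1  K(SS(KK)(KI(KS)))(K(IS)(KK(SS))(SK(SI)(II(KI))))
  →2  SS(KK)(KI(KS))
  →3  S(KI(KS))(KK(KI(KS)))
  →4  SI(KK(KI(KS)))
  →5  SIK

Answer: DIFFERENT — A ⇓ K(SK), B ⇓ SIK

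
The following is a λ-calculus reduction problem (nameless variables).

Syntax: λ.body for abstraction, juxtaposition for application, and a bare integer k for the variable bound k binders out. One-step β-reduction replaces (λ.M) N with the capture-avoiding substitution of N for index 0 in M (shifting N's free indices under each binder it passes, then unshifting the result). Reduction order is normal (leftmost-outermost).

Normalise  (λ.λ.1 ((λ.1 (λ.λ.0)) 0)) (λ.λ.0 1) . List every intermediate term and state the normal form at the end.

Answer: normal form = λ.λ.0 (1 (λ.λ.0))  (in 3 steps)

Derivation:
  start: (λ.λ.1 ((λ.1 (λ.λ.0)) 0)) (λ.λ.0 1)
  [1] λ.(λ.λ.0 1) ((λ.1 (λ.λ.0)) 0)
  [2] λ.λ.0 ((λ.2 (λ.λ.0)) 1)
  [3] λ.λ.0 (1 (λ.λ.0))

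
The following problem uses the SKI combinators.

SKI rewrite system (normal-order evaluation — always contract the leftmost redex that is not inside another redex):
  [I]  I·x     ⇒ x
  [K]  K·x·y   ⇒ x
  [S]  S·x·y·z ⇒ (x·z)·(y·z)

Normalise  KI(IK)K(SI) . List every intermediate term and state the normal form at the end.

  start: KI(IK)K(SI)
  step 1: IK(SI)
  step 2: K(SI)

Answer: normal form = K(SI)  (in 2 steps)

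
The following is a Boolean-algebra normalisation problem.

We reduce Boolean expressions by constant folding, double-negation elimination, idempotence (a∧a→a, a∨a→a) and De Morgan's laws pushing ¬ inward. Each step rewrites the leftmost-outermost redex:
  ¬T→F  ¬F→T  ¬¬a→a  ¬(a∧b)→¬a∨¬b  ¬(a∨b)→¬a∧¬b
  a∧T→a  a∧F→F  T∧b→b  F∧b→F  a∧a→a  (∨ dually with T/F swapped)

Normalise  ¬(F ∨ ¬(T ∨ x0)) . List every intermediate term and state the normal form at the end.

  start: ¬(F ∨ ¬(T ∨ x0))
  [1] ¬F ∧ ¬¬(T ∨ x0)
  [2] T ∧ ¬¬(T ∨ x0)
  [3] ¬¬(T ∨ x0)
  [4] T ∨ x0
  [5] T

Answer: normal form = T  (in 5 steps)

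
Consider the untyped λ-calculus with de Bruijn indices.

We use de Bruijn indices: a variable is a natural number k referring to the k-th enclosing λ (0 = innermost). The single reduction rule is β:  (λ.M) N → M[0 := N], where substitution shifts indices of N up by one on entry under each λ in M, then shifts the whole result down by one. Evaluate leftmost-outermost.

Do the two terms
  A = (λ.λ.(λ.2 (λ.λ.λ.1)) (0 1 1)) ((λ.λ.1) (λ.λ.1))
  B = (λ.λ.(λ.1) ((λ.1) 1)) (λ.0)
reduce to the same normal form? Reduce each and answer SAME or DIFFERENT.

Answer: DIFFERENT — A ⇓ λ.λ.λ.1, B ⇓ λ.0

Reduction:
Term A:
  start: (λ.λ.(λ.2 (λ.λ.λ.1)) (0 1 1)) ((λ.λ.1) (λ.λ.1))
  step 1: λ.(λ.(λ.λ.1) (λ.λ.1) (λ.λ.λ.1)) (0 ((λ.λ.1) (λ.λ.1)) ((λ.λ.1) (λ.λ.1)))
  step 2: λ.(λ.λ.1) (λ.λ.1) (λ.λ.λ.1)
  step 3: λ.(λ.λ.λ.1) (λ.λ.λ.1)
  step 4: λ.λ.λ.1

Term B:
  start: (λ.λ.(λ.1) ((λ.1) 1)) (λ.0)
  step 1: λ.(λ.1) ((λ.1) (λ.0))
  step 2: λ.0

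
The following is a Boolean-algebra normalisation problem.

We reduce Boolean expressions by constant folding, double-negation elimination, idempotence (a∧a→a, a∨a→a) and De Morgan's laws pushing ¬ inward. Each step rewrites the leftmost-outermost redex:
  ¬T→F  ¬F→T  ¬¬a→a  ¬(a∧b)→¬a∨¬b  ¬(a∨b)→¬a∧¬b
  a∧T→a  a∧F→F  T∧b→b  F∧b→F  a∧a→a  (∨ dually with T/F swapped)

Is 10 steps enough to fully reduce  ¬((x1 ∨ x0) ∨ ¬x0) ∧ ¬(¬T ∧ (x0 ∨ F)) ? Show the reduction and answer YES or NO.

  start: ¬((x1 ∨ x0) ∨ ¬x0) ∧ ¬(¬T ∧ (x0 ∨ F))
  [1] (¬(x1 ∨ x0) ∧ ¬¬x0) ∧ ¬(¬T ∧ (x0 ∨ F))
  [2] ((¬x1 ∧ ¬x0) ∧ ¬¬x0) ∧ ¬(¬T ∧ (x0 ∨ F))
  [3] ((¬x1 ∧ ¬x0) ∧ x0) ∧ ¬(¬T ∧ (x0 ∨ F))
  [4] ((¬x1 ∧ ¬x0) ∧ x0) ∧ (¬¬T ∨ ¬(x0 ∨ F))
  [5] ((¬x1 ∧ ¬x0) ∧ x0) ∧ (T ∨ ¬(x0 ∨ F))
  [6] ((¬x1 ∧ ¬x0) ∧ x0) ∧ T
  [7] (¬x1 ∧ ¬x0) ∧ x0

Answer: YES — reaches normal form (¬x1 ∧ ¬x0) ∧ x0 in 7 ≤ 10 steps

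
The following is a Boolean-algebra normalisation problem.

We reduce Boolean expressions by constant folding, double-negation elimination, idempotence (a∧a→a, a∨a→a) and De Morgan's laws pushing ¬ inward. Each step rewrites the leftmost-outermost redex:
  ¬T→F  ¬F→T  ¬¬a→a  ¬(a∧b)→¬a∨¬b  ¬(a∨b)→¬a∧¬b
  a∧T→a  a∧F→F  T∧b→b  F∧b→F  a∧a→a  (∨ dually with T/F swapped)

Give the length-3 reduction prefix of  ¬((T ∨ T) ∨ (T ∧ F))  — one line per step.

  start: ¬((T ∨ T) ∨ (T ∧ F))
  step 1: ¬(T ∨ T) ∧ ¬(T ∧ F)
  step 2: (¬T ∧ ¬T) ∧ ¬(T ∧ F)
  step 3: ¬T ∧ ¬(T ∧ F)

Answer: after 3 steps: ¬T ∧ ¬(T ∧ F)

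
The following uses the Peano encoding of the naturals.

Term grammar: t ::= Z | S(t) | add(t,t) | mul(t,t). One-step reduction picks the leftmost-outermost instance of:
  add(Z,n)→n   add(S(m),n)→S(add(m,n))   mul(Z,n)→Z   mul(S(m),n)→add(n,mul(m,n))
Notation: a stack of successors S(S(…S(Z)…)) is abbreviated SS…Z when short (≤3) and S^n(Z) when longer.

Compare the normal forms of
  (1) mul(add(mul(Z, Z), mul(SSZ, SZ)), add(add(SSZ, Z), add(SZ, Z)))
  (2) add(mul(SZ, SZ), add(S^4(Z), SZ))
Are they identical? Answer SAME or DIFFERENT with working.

Term A:
  start: mul(add(mul(Z, Z), mul(SSZ, SZ)), add(add(SSZ, Z), add(SZ, Z)))
  step 1: mul(add(Z, mul(SSZ, SZ)), add(add(SSZ, Z), add(SZ, Z)))
  step 2: mul(mul(SSZ, SZ), add(add(SSZ, Z), add(SZ, Z)))
  step 3: mul(add(SZ, mul(SZ, SZ)), add(add(SSZ, Z), add(SZ, Z)))
  step 4: mul(S(add(Z, mul(SZ, SZ))), add(add(SSZ, Z), add(SZ, Z)))
  step 5: add(add(add(SSZ, Z), add(SZ, Z)), mul(add(Z, mul(SZ, SZ)), add(add(SSZ, Z), add(SZ, Z))))
  step 6: add(add(S(add(SZ, Z)), add(SZ, Z)), mul(add(Z, mul(SZ, SZ)), add(add(SSZ, Z), add(SZ, Z))))
  step 7: add(S(add(add(SZ, Z), add(SZ, Z))), mul(add(Z, mul(SZ, SZ)), add(add(SSZ, Z), add(SZ, Z))))
  step 8: S(add(add(add(SZ, Z), add(SZ, Z)), mul(add(Z, mul(SZ, SZ)), add(add(SSZ, Z), add(SZ, Z)))))
  step 9: S(add(add(S(add(Z, Z)), add(SZ, Z)), mul(add(Z, mul(SZ, SZ)), add(add(SSZ, Z), add(SZ, Z)))))
  step 10: S(add(S(add(add(Z, Z), add(SZ, Z))), mul(add(Z, mul(SZ, SZ)), add(add(SSZ, Z), add(SZ, Z)))))
  step 11: S(S(add(add(add(Z, Z), add(SZ, Z)), mul(add(Z, mul(SZ, SZ)), add(add(SSZ, Z), add(SZ, Z))))))
  step 12: S(S(add(add(Z, add(SZ, Z)), mul(add(Z, mul(SZ, SZ)), add(add(SSZ, Z), add(SZ, Z))))))
  step 13: S(S(add(add(SZ, Z), mul(add(Z, mul(SZ, SZ)), add(add(SSZ, Z), add(SZ, Z))))))
  step 14: S(S(add(S(add(Z, Z)), mul(add(Z, mul(SZ, SZ)), add(add(SSZ, Z), add(SZ, Z))))))
  step 15: S(S(S(add(add(Z, Z), mul(add(Z, mul(SZ, SZ)), add(add(SSZ, Z), add(SZ, Z)))))))
  step 16: S(S(S(add(Z, mul(add(Z, mul(SZ, SZ)), add(add(SSZ, Z), add(SZ, Z)))))))
  step 17: S(S(S(mul(add(Z, mul(SZ, SZ)), add(add(SSZ, Z), add(SZ, Z))))))
  step 18: S(S(S(mul(mul(SZ, SZ), add(add(SSZ, Z), add(SZ, Z))))))
  step 19: S(S(S(mul(add(SZ, mul(Z, SZ)), add(add(SSZ, Z), add(SZ, Z))))))
  step 20: S(S(S(mul(S(add(Z, mul(Z, SZ))), add(add(SSZ, Z), add(SZ, Z))))))
  step 21: S(S(S(add(add(add(SSZ, Z), add(SZ, Z)), mul(add(Z, mul(Z, SZ)), add(add(SSZ, Z), add(SZ, Z)))))))
  step 22: S(S(S(add(add(S(add(SZ, Z)), add(SZ, Z)), mul(add(Z, mul(Z, SZ)), add(add(SSZ, Z), add(SZ, Z)))))))
  step 23: S(S(S(add(S(add(add(SZ, Z), add(SZ, Z))), mul(add(Z, mul(Z, SZ)), add(add(SSZ, Z), add(SZ, Z)))))))
  step 24: S(S(S(S(add(add(add(SZ, Z), add(SZ, Z)), mul(add(Z, mul(Z, SZ)), add(add(SSZ, Z), add(SZ, Z))))))))
  step 25: S(S(S(S(add(add(S(add(Z, Z)), add(SZ, Z)), mul(add(Z, mul(Z, SZ)), add(add(SSZ, Z), add(SZ, Z))))))))
  step 26: S(S(S(S(add(S(add(add(Z, Z), add(SZ, Z))), mul(add(Z, mul(Z, SZ)), add(add(SSZ, Z), add(SZ, Z))))))))
  step 27: S(S(S(S(S(add(add(add(Z, Z), add(SZ, Z)), mul(add(Z, mul(Z, SZ)), add(add(SSZ, Z), add(SZ, Z)))))))))
  step 28: S(S(S(S(S(add(add(Z, add(SZ, Z)), mul(add(Z, mul(Z, SZ)), add(add(SSZ, Z), add(SZ, Z)))))))))
  step 29: S(S(S(S(S(add(add(SZ, Z), mul(add(Z, mul(Z, SZ)), add(add(SSZ, Z), add(SZ, Z)))))))))
  step 30: S(S(S(S(S(add(S(add(Z, Z)), mul(add(Z, mul(Z, SZ)), add(add(SSZ, Z), add(SZ, Z)))))))))
  step 31: S(S(S(S(S(S(add(add(Z, Z), mul(add(Z, mul(Z, SZ)), add(add(SSZ, Z), add(SZ, Z))))))))))
  step 32: S(S(S(S(S(S(add(Z, mul(add(Z, mul(Z, SZ)), add(add(SSZ, Z), add(SZ, Z))))))))))
  step 33: S(S(S(S(S(S(mul(add(Z, mul(Z, SZ)), add(add(SSZ, Z), add(SZ, Z)))))))))
  step 34: S(S(S(S(S(S(mul(mul(Z, SZ), add(add(SSZ, Z), add(SZ, Z)))))))))
  step 35: S(S(S(S(S(S(mul(Z, add(add(SSZ, Z), add(SZ, Z)))))))))
  step 36: S^6(Z)

Term B:
  start: add(mul(SZ, SZ), add(S^4(Z), SZ))
  step 1: add(add(SZ, mul(Z, SZ)), add(S^4(Z), SZ))
  step 2: add(S(add(Z, mul(Z, SZ))), add(S^4(Z), SZ))
  step 3: S(add(add(Z, mul(Z, SZ)), add(S^4(Z), SZ)))
  step 4: S(add(mul(Z, SZ), add(S^4(Z), SZ)))
  step 5: S(add(Z, add(S^4(Z), SZ)))
  step 6: S(add(S^4(Z), SZ))
  step 7: S(S(add(SSSZ, SZ)))
  step 8: S(S(S(add(SSZ, SZ))))
  step 9: S(S(S(S(add(SZ, SZ)))))
  step 10: S(S(S(S(S(add(Z, SZ))))))
  step 11: S^6(Z)

Answer: SAME — A ⇓ S^6(Z), B ⇓ S^6(Z)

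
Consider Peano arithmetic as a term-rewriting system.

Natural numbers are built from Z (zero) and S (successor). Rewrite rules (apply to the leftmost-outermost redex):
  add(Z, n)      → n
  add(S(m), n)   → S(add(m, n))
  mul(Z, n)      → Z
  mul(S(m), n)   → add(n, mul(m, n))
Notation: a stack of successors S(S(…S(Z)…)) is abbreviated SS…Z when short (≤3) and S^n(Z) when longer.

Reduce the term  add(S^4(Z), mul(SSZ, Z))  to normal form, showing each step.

  start: add(S^4(Z), mul(SSZ, Z))
  →1  S(add(SSSZ, mul(SSZ, Z)))
  →2  S(S(add(SSZ, mul(SSZ, Z))))
  →3  S(S(S(add(SZ, mul(SSZ, Z)))))
  →4  S(S(S(S(add(Z, mul(SSZ, Z))))))
  →5  S(S(S(S(mul(SSZ, Z)))))
  →6  S(S(S(S(add(Z, mul(SZ, Z))))))
  →7  S(S(S(S(mul(SZ, Z)))))
  →8  S(S(S(S(add(Z, mul(Z, Z))))))
  →9  S(S(S(S(mul(Z, Z)))))
  →10  S^4(Z)

Answer: normal form = S^4(Z)  (in 10 steps)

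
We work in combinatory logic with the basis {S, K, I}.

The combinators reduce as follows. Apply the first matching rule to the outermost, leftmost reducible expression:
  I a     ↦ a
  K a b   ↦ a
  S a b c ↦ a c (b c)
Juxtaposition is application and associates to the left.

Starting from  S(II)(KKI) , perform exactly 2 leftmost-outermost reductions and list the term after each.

Answer: after 2 steps: SIK

Derivation:
  start: S(II)(KKI)
  step 1: SI(KKI)
  step 2: SIK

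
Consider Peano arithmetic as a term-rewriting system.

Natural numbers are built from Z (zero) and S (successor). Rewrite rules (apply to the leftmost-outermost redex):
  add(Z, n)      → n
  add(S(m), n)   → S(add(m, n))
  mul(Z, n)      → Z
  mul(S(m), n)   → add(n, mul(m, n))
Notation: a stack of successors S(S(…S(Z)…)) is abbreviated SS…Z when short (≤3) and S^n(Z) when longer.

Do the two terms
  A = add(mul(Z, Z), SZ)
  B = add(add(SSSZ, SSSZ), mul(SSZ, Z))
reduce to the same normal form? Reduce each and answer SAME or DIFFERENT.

Term A:
  start: add(mul(Z, Z), SZ)
  →1  add(Z, SZ)
  →2  SZ

Term B:
  start: add(add(SSSZ, SSSZ), mul(SSZ, Z))
  →1  add(S(add(SSZ, SSSZ)), mul(SSZ, Z))
  →2  S(add(add(SSZ, SSSZ), mul(SSZ, Z)))
  →3  S(add(S(add(SZ, SSSZ)), mul(SSZ, Z)))
  →4  S(S(add(add(SZ, SSSZ), mul(SSZ, Z))))
  →5  S(S(add(S(add(Z, SSSZ)), mul(SSZ, Z))))
  →6  S(S(S(add(add(Z, SSSZ), mul(SSZ, Z)))))
  →7  S(S(S(add(SSSZ, mul(SSZ, Z)))))
  →8  S(S(S(S(add(SSZ, mul(SSZ, Z))))))
  →9  S(S(S(S(S(add(SZ, mul(SSZ, Z)))))))
  →10  S(S(S(S(S(S(add(Z, mul(SSZ, Z))))))))
  →11  S(S(S(S(S(S(mul(SSZ, Z)))))))
  →12  S(S(S(S(S(S(add(Z, mul(SZ, Z))))))))
  →13  S(S(S(S(S(S(mul(SZ, Z)))))))
  →14  S(S(S(S(S(S(add(Z, mul(Z, Z))))))))
  →15  S(S(S(S(S(S(mul(Z, Z)))))))
  →16  S^6(Z)

Answer: DIFFERENT — A ⇓ SZ, B ⇓ S^6(Z)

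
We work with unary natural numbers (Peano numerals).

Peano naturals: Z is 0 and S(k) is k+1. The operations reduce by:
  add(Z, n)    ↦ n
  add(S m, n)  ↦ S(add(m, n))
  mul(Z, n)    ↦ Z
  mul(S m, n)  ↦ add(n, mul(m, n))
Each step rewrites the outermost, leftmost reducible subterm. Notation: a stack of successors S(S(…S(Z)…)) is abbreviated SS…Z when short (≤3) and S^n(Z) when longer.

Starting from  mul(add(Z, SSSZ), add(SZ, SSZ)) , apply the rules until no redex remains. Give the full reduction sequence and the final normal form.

  start: mul(add(Z, SSSZ), add(SZ, SSZ))
  →1  mul(SSSZ, add(SZ, SSZ))
  →2  add(add(SZ, SSZ), mul(SSZ, add(SZ, SSZ)))
  →3  add(S(add(Z, SSZ)), mul(SSZ, add(SZ, SSZ)))
  →4  S(add(add(Z, SSZ), mul(SSZ, add(SZ, SSZ))))
  →5  S(add(SSZ, mul(SSZ, add(SZ, SSZ))))
  →6  S(S(add(SZ, mul(SSZ, add(SZ, SSZ)))))
  →7  S(S(S(add(Z, mul(SSZ, add(SZ, SSZ))))))
  →8  S(S(S(mul(SSZ, add(SZ, SSZ)))))
  →9  S(S(S(add(add(SZ, SSZ), mul(SZ, add(SZ, SSZ))))))
  →10  S(S(S(add(S(add(Z, SSZ)), mul(SZ, add(SZ, SSZ))))))
  →11  S(S(S(S(add(add(Z, SSZ), mul(SZ, add(SZ, SSZ)))))))
  →12  S(S(S(S(add(SSZ, mul(SZ, add(SZ, SSZ)))))))
  →13  S(S(S(S(S(add(SZ, mul(SZ, add(SZ, SSZ))))))))
  →14  S(S(S(S(S(S(add(Z, mul(SZ, add(SZ, SSZ)))))))))
  →15  S(S(S(S(S(S(mul(SZ, add(SZ, SSZ))))))))
  →16  S(S(S(S(S(S(add(add(SZ, SSZ), mul(Z, add(SZ, SSZ)))))))))
  →17  S(S(S(S(S(S(add(S(add(Z, SSZ)), mul(Z, add(SZ, SSZ)))))))))
  →18  S(S(S(S(S(S(S(add(add(Z, SSZ), mul(Z, add(SZ, SSZ))))))))))
  →19  S(S(S(S(S(S(S(add(SSZ, mul(Z, add(SZ, SSZ))))))))))
  →20  S(S(S(S(S(S(S(S(add(SZ, mul(Z, add(SZ, SSZ)))))))))))
  →21  S(S(S(S(S(S(S(S(S(add(Z, mul(Z, add(SZ, SSZ))))))))))))
  →22  S(S(S(S(S(S(S(S(S(mul(Z, add(SZ, SSZ)))))))))))
  →23  S^9(Z)

Answer: normal form = S^9(Z)  (in 23 steps)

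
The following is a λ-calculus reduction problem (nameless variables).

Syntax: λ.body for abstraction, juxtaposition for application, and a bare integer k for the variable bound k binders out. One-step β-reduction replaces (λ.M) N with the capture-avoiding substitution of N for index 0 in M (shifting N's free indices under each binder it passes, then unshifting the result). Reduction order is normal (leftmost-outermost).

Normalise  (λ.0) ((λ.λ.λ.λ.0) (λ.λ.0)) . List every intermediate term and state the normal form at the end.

Answer: normal form = λ.λ.λ.0  (in 2 steps)

Working:
  start: (λ.0) ((λ.λ.λ.λ.0) (λ.λ.0))
  →1  (λ.λ.λ.λ.0) (λ.λ.0)
  →2  λ.λ.λ.0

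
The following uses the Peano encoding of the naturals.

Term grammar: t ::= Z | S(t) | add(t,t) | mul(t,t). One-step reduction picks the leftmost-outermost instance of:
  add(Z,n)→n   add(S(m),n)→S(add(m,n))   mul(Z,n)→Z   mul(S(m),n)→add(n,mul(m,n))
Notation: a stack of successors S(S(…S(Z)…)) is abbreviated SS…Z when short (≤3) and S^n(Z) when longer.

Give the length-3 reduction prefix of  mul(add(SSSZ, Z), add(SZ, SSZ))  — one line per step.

Answer: after 3 steps: add(S(add(Z, SSZ)), mul(add(SSZ, Z), add(SZ, SSZ)))

Reduction:
  start: mul(add(SSSZ, Z), add(SZ, SSZ))
  step 1: mul(S(add(SSZ, Z)), add(SZ, SSZ))
  step 2: add(add(SZ, SSZ), mul(add(SSZ, Z), add(SZ, SSZ)))
  step 3: add(S(add(Z, SSZ)), mul(add(SSZ, Z), add(SZ, SSZ)))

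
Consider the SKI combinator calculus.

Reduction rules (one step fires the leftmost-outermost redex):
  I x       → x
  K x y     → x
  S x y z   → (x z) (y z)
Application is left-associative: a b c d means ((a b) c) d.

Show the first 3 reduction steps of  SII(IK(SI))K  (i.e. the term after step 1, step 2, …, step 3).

  start: SII(IK(SI))K
  [1] I(IK(SI))(I(IK(SI)))K
  [2] IK(SI)(I(IK(SI)))K
  [3] K(SI)(I(IK(SI)))K

Answer: after 3 steps: K(SI)(I(IK(SI)))K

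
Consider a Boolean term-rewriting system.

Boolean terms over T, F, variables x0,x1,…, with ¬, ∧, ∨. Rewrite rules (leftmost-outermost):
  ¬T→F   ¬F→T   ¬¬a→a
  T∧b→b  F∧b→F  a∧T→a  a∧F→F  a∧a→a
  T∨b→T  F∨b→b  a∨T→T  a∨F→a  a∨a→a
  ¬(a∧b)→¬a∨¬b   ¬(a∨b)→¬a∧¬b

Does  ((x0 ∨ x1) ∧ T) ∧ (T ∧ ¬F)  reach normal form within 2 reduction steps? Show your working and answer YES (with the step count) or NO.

Answer: NO — after 2 steps the term is (x0 ∨ x1) ∧ ¬F, not yet normal

Working:
  start: ((x0 ∨ x1) ∧ T) ∧ (T ∧ ¬F)
  →1  (x0 ∨ x1) ∧ (T ∧ ¬F)
  →2  (x0 ∨ x1) ∧ ¬F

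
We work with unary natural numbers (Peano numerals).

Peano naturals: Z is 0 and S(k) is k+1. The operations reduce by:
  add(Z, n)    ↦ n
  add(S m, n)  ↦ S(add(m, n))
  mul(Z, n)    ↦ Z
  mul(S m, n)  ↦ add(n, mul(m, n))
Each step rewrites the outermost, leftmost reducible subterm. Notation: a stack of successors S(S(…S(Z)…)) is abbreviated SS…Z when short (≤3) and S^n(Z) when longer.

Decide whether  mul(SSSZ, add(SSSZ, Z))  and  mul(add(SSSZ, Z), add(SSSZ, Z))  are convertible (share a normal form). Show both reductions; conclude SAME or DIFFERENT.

Answer: SAME — A ⇓ S^9(Z), B ⇓ S^9(Z)

Derivation:
Term A:
  start: mul(SSSZ, add(SSSZ, Z))
  [1] add(add(SSSZ, Z), mul(SSZ, add(SSSZ, Z)))
  [2] add(S(add(SSZ, Z)), mul(SSZ, add(SSSZ, Z)))
  [3] S(add(add(SSZ, Z), mul(SSZ, add(SSSZ, Z))))
  [4] S(add(S(add(SZ, Z)), mul(SSZ, add(SSSZ, Z))))
  [5] S(S(add(add(SZ, Z), mul(SSZ, add(SSSZ, Z)))))
  [6] S(S(add(S(add(Z, Z)), mul(SSZ, add(SSSZ, Z)))))
  [7] S(S(S(add(add(Z, Z), mul(SSZ, add(SSSZ, Z))))))
  [8] S(S(S(add(Z, mul(SSZ, add(SSSZ, Z))))))
  [9] S(S(S(mul(SSZ, add(SSSZ, Z)))))
  [10] S(S(S(add(add(SSSZ, Z), mul(SZ, add(SSSZ, Z))))))
  [11] S(S(S(add(S(add(SSZ, Z)), mul(SZ, add(SSSZ, Z))))))
  [12] S(S(S(S(add(add(SSZ, Z), mul(SZ, add(SSSZ, Z)))))))
  [13] S(S(S(S(add(S(add(SZ, Z)), mul(SZ, add(SSSZ, Z)))))))
  [14] S(S(S(S(S(add(add(SZ, Z), mul(SZ, add(SSSZ, Z))))))))
  [15] S(S(S(S(S(add(S(add(Z, Z)), mul(SZ, add(SSSZ, Z))))))))
  [16] S(S(S(S(S(S(add(add(Z, Z), mul(SZ, add(SSSZ, Z)))))))))
  [17] S(S(S(S(S(S(add(Z, mul(SZ, add(SSSZ, Z)))))))))
  [18] S(S(S(S(S(S(mul(SZ, add(SSSZ, Z))))))))
  [19] S(S(S(S(S(S(add(add(SSSZ, Z), mul(Z, add(SSSZ, Z)))))))))
  [20] S(S(S(S(S(S(add(S(add(SSZ, Z)), mul(Z, add(SSSZ, Z)))))))))
  [21] S(S(S(S(S(S(S(add(add(SSZ, Z), mul(Z, add(SSSZ, Z))))))))))
  [22] S(S(S(S(S(S(S(add(S(add(SZ, Z)), mul(Z, add(SSSZ, Z))))))))))
  [23] S(S(S(S(S(S(S(S(add(add(SZ, Z), mul(Z, add(SSSZ, Z)))))))))))
  [24] S(S(S(S(S(S(S(S(add(S(add(Z, Z)), mul(Z, add(SSSZ, Z)))))))))))
  [25] S(S(S(S(S(S(S(S(S(add(add(Z, Z), mul(Z, add(SSSZ, Z))))))))))))
  [26] S(S(S(S(S(S(S(S(S(add(Z, mul(Z, add(SSSZ, Z))))))))))))
  [27] S(S(S(S(S(S(S(S(S(mul(Z, add(SSSZ, Z)))))))))))
  [28] S^9(Z)

Term B:
  start: mul(add(SSSZ, Z), add(SSSZ, Z))
  [1] mul(S(add(SSZ, Z)), add(SSSZ, Z))
  [2] add(add(SSSZ, Z), mul(add(SSZ, Z), add(SSSZ, Z)))
  [3] add(S(add(SSZ, Z)), mul(add(SSZ, Z), add(SSSZ, Z)))
  [4] S(add(add(SSZ, Z), mul(add(SSZ, Z), add(SSSZ, Z))))
  [5] S(add(S(add(SZ, Z)), mul(add(SSZ, Z), add(SSSZ, Z))))
  [6] S(S(add(add(SZ, Z), mul(add(SSZ, Z), add(SSSZ, Z)))))
  [7] S(S(add(S(add(Z, Z)), mul(add(SSZ, Z), add(SSSZ, Z)))))
  [8] S(S(S(add(add(Z, Z), mul(add(SSZ, Z), add(SSSZ, Z))))))
  [9] S(S(S(add(Z, mul(add(SSZ, Z), add(SSSZ, Z))))))
  [10] S(S(S(mul(add(SSZ, Z), add(SSSZ, Z)))))
  [11] S(S(S(mul(S(add(SZ, Z)), add(SSSZ, Z)))))
  [12] S(S(S(add(add(SSSZ, Z), mul(add(SZ, Z), add(SSSZ, Z))))))
  [13] S(S(S(add(S(add(SSZ, Z)), mul(add(SZ, Z), add(SSSZ, Z))))))
  [14] S(S(S(S(add(add(SSZ, Z), mul(add(SZ, Z), add(SSSZ, Z)))))))
  [15] S(S(S(S(add(S(add(SZ, Z)), mul(add(SZ, Z), add(SSSZ, Z)))))))
  [16] S(S(S(S(S(add(add(SZ, Z), mul(add(SZ, Z), add(SSSZ, Z))))))))
  [17] S(S(S(S(S(add(S(add(Z, Z)), mul(add(SZ, Z), add(SSSZ, Z))))))))
  [18] S(S(S(S(S(S(add(add(Z, Z), mul(add(SZ, Z), add(SSSZ, Z)))))))))
  [19] S(S(S(S(S(S(add(Z, mul(add(SZ, Z), add(SSSZ, Z)))))))))
  [20] S(S(S(S(S(S(mul(add(SZ, Z), add(SSSZ, Z))))))))
  [21] S(S(S(S(S(S(mul(S(add(Z, Z)), add(SSSZ, Z))))))))
  [22] S(S(S(S(S(S(add(add(SSSZ, Z), mul(add(Z, Z), add(SSSZ, Z)))))))))
  [23] S(S(S(S(S(S(add(S(add(SSZ, Z)), mul(add(Z, Z), add(SSSZ, Z)))))))))
  [24] S(S(S(S(S(S(S(add(add(SSZ, Z), mul(add(Z, Z), add(SSSZ, Z))))))))))
  [25] S(S(S(S(S(S(S(add(S(add(SZ, Z)), mul(add(Z, Z), add(SSSZ, Z))))))))))
  [26] S(S(S(S(S(S(S(S(add(add(SZ, Z), mul(add(Z, Z), add(SSSZ, Z)))))))))))
  [27] S(S(S(S(S(S(S(S(add(S(add(Z, Z)), mul(add(Z, Z), add(SSSZ, Z)))))))))))
  [28] S(S(S(S(S(S(S(S(S(add(add(Z, Z), mul(add(Z, Z), add(SSSZ, Z))))))))))))
  [29] S(S(S(S(S(S(S(S(S(add(Z, mul(add(Z, Z), add(SSSZ, Z))))))))))))
  [30] S(S(S(S(S(S(S(S(S(mul(add(Z, Z), add(SSSZ, Z)))))))))))
  [31] S(S(S(S(S(S(S(S(S(mul(Z, add(SSSZ, Z)))))))))))
  [32] S^9(Z)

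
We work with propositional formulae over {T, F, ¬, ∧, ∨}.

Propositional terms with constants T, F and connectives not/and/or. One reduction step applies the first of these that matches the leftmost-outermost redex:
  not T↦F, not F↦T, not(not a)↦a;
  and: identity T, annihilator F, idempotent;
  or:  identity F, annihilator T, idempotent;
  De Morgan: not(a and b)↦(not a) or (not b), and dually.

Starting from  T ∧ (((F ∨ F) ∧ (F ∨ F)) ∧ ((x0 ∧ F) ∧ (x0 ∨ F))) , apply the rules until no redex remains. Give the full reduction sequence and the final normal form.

Answer: normal form = F  (in 4 steps)

Reduction:
  start: T ∧ (((F ∨ F) ∧ (F ∨ F)) ∧ ((x0 ∧ F) ∧ (x0 ∨ F)))
  [1] ((F ∨ F) ∧ (F ∨ F)) ∧ ((x0 ∧ F) ∧ (x0 ∨ F))
  [2] (F ∨ F) ∧ ((x0 ∧ F) ∧ (x0 ∨ F))
  [3] F ∧ ((x0 ∧ F) ∧ (x0 ∨ F))
  [4] F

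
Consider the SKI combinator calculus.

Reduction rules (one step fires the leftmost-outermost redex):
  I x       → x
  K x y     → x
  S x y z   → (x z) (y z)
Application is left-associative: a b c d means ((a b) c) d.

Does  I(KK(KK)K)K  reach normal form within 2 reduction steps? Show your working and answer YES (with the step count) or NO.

Answer: NO — after 2 steps the term is KKK, not yet normal

Derivation:
  start: I(KK(KK)K)K
  →1  KK(KK)KK
  →2  KKK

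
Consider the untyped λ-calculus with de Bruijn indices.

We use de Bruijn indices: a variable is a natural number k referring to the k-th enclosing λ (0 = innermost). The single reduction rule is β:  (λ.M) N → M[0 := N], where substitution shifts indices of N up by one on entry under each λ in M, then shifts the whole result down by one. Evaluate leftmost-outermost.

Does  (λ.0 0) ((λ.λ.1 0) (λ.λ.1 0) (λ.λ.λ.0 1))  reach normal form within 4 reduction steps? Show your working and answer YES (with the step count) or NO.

Answer: NO — after 4 steps the term is (λ.(λ.λ.λ.0 1) 0) ((λ.λ.1 0) (λ.λ.1 0) (λ.λ.λ.0 1)), not yet normal

Derivation:
  start: (λ.0 0) ((λ.λ.1 0) (λ.λ.1 0) (λ.λ.λ.0 1))
  [1] (λ.λ.1 0) (λ.λ.1 0) (λ.λ.λ.0 1) ((λ.λ.1 0) (λ.λ.1 0) (λ.λ.λ.0 1))
  [2] (λ.(λ.λ.1 0) 0) (λ.λ.λ.0 1) ((λ.λ.1 0) (λ.λ.1 0) (λ.λ.λ.0 1))
  [3] (λ.λ.1 0) (λ.λ.λ.0 1) ((λ.λ.1 0) (λ.λ.1 0) (λ.λ.λ.0 1))
  [4] (λ.(λ.λ.λ.0 1) 0) ((λ.λ.1 0) (λ.λ.1 0) (λ.λ.λ.0 1))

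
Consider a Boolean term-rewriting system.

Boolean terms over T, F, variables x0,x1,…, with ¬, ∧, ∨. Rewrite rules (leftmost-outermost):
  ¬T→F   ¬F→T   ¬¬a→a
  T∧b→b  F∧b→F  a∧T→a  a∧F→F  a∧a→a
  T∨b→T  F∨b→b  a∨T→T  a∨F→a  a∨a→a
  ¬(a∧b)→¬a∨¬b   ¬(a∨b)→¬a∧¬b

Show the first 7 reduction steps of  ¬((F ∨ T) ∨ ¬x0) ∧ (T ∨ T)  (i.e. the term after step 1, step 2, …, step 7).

Answer: after 7 steps: F

Reduction:
  start: ¬((F ∨ T) ∨ ¬x0) ∧ (T ∨ T)
  →1  (¬(F ∨ T) ∧ ¬¬x0) ∧ (T ∨ T)
  →2  ((¬F ∧ ¬T) ∧ ¬¬x0) ∧ (T ∨ T)
  →3  ((T ∧ ¬T) ∧ ¬¬x0) ∧ (T ∨ T)
  →4  (¬T ∧ ¬¬x0) ∧ (T ∨ T)
  →5  (F ∧ ¬¬x0) ∧ (T ∨ T)
  →6  F ∧ (T ∨ T)
  →7  F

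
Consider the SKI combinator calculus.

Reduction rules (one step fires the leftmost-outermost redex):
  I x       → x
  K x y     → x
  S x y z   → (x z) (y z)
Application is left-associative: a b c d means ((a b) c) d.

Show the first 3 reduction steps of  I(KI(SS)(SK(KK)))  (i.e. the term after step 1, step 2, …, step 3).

Answer: after 3 steps: SK(KK)

Working:
  start: I(KI(SS)(SK(KK)))
  [1] KI(SS)(SK(KK))
  [2] I(SK(KK))
  [3] SK(KK)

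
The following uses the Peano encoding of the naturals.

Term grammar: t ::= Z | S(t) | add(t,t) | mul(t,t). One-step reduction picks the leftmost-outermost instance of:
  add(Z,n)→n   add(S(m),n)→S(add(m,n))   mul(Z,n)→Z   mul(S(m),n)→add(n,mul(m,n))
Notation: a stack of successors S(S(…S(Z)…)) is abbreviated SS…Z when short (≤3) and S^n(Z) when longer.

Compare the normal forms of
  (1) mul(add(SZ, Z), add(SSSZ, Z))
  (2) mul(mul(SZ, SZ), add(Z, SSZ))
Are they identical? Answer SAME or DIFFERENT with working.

Answer: DIFFERENT — A ⇓ SSSZ, B ⇓ SSZ

Reduction:
Term A:
  start: mul(add(SZ, Z), add(SSSZ, Z))
  [1] mul(S(add(Z, Z)), add(SSSZ, Z))
  [2] add(add(SSSZ, Z), mul(add(Z, Z), add(SSSZ, Z)))
  [3] add(S(add(SSZ, Z)), mul(add(Z, Z), add(SSSZ, Z)))
  [4] S(add(add(SSZ, Z), mul(add(Z, Z), add(SSSZ, Z))))
  [5] S(add(S(add(SZ, Z)), mul(add(Z, Z), add(SSSZ, Z))))
  [6] S(S(add(add(SZ, Z), mul(add(Z, Z), add(SSSZ, Z)))))
  [7] S(S(add(S(add(Z, Z)), mul(add(Z, Z), add(SSSZ, Z)))))
  [8] S(S(S(add(add(Z, Z), mul(add(Z, Z), add(SSSZ, Z))))))
  [9] S(S(S(add(Z, mul(add(Z, Z), add(SSSZ, Z))))))
  [10] S(S(S(mul(add(Z, Z), add(SSSZ, Z)))))
  [11] S(S(S(mul(Z, add(SSSZ, Z)))))
  [12] SSSZ

Term B:
  start: mul(mul(SZ, SZ), add(Z, SSZ))
  [1] mul(add(SZ, mul(Z, SZ)), add(Z, SSZ))
  [2] mul(S(add(Z, mul(Z, SZ))), add(Z, SSZ))
  [3] add(add(Z, SSZ), mul(add(Z, mul(Z, SZ)), add(Z, SSZ)))
  [4] add(SSZ, mul(add(Z, mul(Z, SZ)), add(Z, SSZ)))
  [5] S(add(SZ, mul(add(Z, mul(Z, SZ)), add(Z, SSZ))))
  [6] S(S(add(Z, mul(add(Z, mul(Z, SZ)), add(Z, SSZ)))))
  [7] S(S(mul(add(Z, mul(Z, SZ)), add(Z, SSZ))))
  [8] S(S(mul(mul(Z, SZ), add(Z, SSZ))))
  [9] S(S(mul(Z, add(Z, SSZ))))
  [10] SSZ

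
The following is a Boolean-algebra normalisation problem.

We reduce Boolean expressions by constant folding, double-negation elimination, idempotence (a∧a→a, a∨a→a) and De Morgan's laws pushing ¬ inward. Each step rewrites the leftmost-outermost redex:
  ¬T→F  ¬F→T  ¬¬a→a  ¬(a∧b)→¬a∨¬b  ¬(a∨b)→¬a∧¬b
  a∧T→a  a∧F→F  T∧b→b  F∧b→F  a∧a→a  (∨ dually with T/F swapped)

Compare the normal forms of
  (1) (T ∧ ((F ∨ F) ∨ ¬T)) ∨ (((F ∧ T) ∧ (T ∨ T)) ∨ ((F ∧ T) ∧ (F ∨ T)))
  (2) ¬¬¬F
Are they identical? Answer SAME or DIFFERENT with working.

Term A:
  start: (T ∧ ((F ∨ F) ∨ ¬T)) ∨ (((F ∧ T) ∧ (T ∨ T)) ∨ ((F ∧ T) ∧ (F ∨ T)))
  [1] ((F ∨ F) ∨ ¬T) ∨ (((F ∧ T) ∧ (T ∨ T)) ∨ ((F ∧ T) ∧ (F ∨ T)))
  [2] (F ∨ ¬T) ∨ (((F ∧ T) ∧ (T ∨ T)) ∨ ((F ∧ T) ∧ (F ∨ T)))
  [3] ¬T ∨ (((F ∧ T) ∧ (T ∨ T)) ∨ ((F ∧ T) ∧ (F ∨ T)))
  [4] F ∨ (((F ∧ T) ∧ (T ∨ T)) ∨ ((F ∧ T) ∧ (F ∨ T)))
  [5] ((F ∧ T) ∧ (T ∨ T)) ∨ ((F ∧ T) ∧ (F ∨ T))
  [6] (F ∧ (T ∨ T)) ∨ ((F ∧ T) ∧ (F ∨ T))
  [7] F ∨ ((F ∧ T) ∧ (F ∨ T))
  [8] (F ∧ T) ∧ (F ∨ T)
  [9] F ∧ (F ∨ T)
  [10] F

Term B:
  start: ¬¬¬F
  [1] ¬F
  [2] T

Answer: DIFFERENT — A ⇓ F, B ⇓ T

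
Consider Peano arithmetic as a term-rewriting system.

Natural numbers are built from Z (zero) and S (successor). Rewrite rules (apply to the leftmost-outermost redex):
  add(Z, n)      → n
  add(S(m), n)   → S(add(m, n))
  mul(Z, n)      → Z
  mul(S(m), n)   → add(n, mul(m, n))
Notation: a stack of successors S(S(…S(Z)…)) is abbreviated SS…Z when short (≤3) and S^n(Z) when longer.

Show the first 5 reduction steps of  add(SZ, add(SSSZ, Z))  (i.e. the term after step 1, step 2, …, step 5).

  start: add(SZ, add(SSSZ, Z))
  step 1: S(add(Z, add(SSSZ, Z)))
  step 2: S(add(SSSZ, Z))
  step 3: S(S(add(SSZ, Z)))
  step 4: S(S(S(add(SZ, Z))))
  step 5: S(S(S(S(add(Z, Z)))))

Answer: after 5 steps: S(S(S(S(add(Z, Z)))))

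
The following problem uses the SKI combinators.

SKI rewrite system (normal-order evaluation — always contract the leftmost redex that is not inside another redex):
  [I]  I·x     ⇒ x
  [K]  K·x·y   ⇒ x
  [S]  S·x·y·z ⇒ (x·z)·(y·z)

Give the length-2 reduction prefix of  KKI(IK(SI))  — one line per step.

  start: KKI(IK(SI))
  →1  K(IK(SI))
  →2  K(K(SI))

Answer: after 2 steps: K(K(SI))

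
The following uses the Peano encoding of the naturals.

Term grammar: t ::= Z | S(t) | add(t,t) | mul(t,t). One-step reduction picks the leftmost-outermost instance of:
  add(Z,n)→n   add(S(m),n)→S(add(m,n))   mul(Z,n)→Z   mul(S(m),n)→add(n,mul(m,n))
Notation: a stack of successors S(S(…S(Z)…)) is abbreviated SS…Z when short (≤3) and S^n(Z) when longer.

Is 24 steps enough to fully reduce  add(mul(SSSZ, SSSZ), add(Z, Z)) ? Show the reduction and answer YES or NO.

  start: add(mul(SSSZ, SSSZ), add(Z, Z))
  step 1: add(add(SSSZ, mul(SSZ, SSSZ)), add(Z, Z))
  step 2: add(S(add(SSZ, mul(SSZ, SSSZ))), add(Z, Z))
  step 3: S(add(add(SSZ, mul(SSZ, SSSZ)), add(Z, Z)))
  step 4: S(add(S(add(SZ, mul(SSZ, SSSZ))), add(Z, Z)))
  step 5: S(S(add(add(SZ, mul(SSZ, SSSZ)), add(Z, Z))))
  step 6: S(S(add(S(add(Z, mul(SSZ, SSSZ))), add(Z, Z))))
  step 7: S(S(S(add(add(Z, mul(SSZ, SSSZ)), add(Z, Z)))))
  step 8: S(S(S(add(mul(SSZ, SSSZ), add(Z, Z)))))
  step 9: S(S(S(add(add(SSSZ, mul(SZ, SSSZ)), add(Z, Z)))))
  step 10: S(S(S(add(S(add(SSZ, mul(SZ, SSSZ))), add(Z, Z)))))
  step 11: S(S(S(S(add(add(SSZ, mul(SZ, SSSZ)), add(Z, Z))))))
  step 12: S(S(S(S(add(S(add(SZ, mul(SZ, SSSZ))), add(Z, Z))))))
  step 13: S(S(S(S(S(add(add(SZ, mul(SZ, SSSZ)), add(Z, Z)))))))
  step 14: S(S(S(S(S(add(S(add(Z, mul(SZ, SSSZ))), add(Z, Z)))))))
  step 15: S(S(S(S(S(S(add(add(Z, mul(SZ, SSSZ)), add(Z, Z))))))))
  step 16: S(S(S(S(S(S(add(mul(SZ, SSSZ), add(Z, Z))))))))
  step 17: S(S(S(S(S(S(add(add(SSSZ, mul(Z, SSSZ)), add(Z, Z))))))))
  step 18: S(S(S(S(S(S(add(S(add(SSZ, mul(Z, SSSZ))), add(Z, Z))))))))
  step 19: S(S(S(S(S(S(S(add(add(SSZ, mul(Z, SSSZ)), add(Z, Z)))))))))
  step 20: S(S(S(S(S(S(S(add(S(add(SZ, mul(Z, SSSZ))), add(Z, Z)))))))))
  step 21: S(S(S(S(S(S(S(S(add(add(SZ, mul(Z, SSSZ)), add(Z, Z))))))))))
  step 22: S(S(S(S(S(S(S(S(add(S(add(Z, mul(Z, SSSZ))), add(Z, Z))))))))))
  step 23: S(S(S(S(S(S(S(S(S(add(add(Z, mul(Z, SSSZ)), add(Z, Z)))))))))))
  step 24: S(S(S(S(S(S(S(S(S(add(mul(Z, SSSZ), add(Z, Z)))))))))))

Answer: NO — after 24 steps the term is S(S(S(S(S(S(S(S(S(add(mul(Z, SSSZ), add(Z, Z))))))))))), not yet normal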